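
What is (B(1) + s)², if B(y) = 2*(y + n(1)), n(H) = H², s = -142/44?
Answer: 289/484 ≈ 0.59711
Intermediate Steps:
s = -71/22 (s = -142*1/44 = -71/22 ≈ -3.2273)
B(y) = 2 + 2*y (B(y) = 2*(y + 1²) = 2*(y + 1) = 2*(1 + y) = 2 + 2*y)
(B(1) + s)² = ((2 + 2*1) - 71/22)² = ((2 + 2) - 71/22)² = (4 - 71/22)² = (17/22)² = 289/484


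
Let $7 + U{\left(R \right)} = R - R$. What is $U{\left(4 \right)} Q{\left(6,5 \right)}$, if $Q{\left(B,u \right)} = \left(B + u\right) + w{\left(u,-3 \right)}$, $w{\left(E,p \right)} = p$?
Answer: $-56$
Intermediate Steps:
$Q{\left(B,u \right)} = -3 + B + u$ ($Q{\left(B,u \right)} = \left(B + u\right) - 3 = -3 + B + u$)
$U{\left(R \right)} = -7$ ($U{\left(R \right)} = -7 + \left(R - R\right) = -7 + 0 = -7$)
$U{\left(4 \right)} Q{\left(6,5 \right)} = - 7 \left(-3 + 6 + 5\right) = \left(-7\right) 8 = -56$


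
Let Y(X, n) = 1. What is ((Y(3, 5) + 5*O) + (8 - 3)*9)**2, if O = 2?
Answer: 3136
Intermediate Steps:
((Y(3, 5) + 5*O) + (8 - 3)*9)**2 = ((1 + 5*2) + (8 - 3)*9)**2 = ((1 + 10) + 5*9)**2 = (11 + 45)**2 = 56**2 = 3136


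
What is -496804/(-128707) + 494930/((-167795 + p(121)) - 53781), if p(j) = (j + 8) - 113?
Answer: 4637093873/2851632292 ≈ 1.6261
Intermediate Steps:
p(j) = -105 + j (p(j) = (8 + j) - 113 = -105 + j)
-496804/(-128707) + 494930/((-167795 + p(121)) - 53781) = -496804/(-128707) + 494930/((-167795 + (-105 + 121)) - 53781) = -496804*(-1/128707) + 494930/((-167795 + 16) - 53781) = 496804/128707 + 494930/(-167779 - 53781) = 496804/128707 + 494930/(-221560) = 496804/128707 + 494930*(-1/221560) = 496804/128707 - 49493/22156 = 4637093873/2851632292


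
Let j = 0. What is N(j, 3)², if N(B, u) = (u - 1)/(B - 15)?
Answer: 4/225 ≈ 0.017778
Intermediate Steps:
N(B, u) = (-1 + u)/(-15 + B)
N(j, 3)² = ((-1 + 3)/(-15 + 0))² = (2/(-15))² = (-1/15*2)² = (-2/15)² = 4/225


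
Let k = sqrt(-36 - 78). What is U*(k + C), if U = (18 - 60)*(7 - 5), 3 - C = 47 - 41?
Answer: 252 - 84*I*sqrt(114) ≈ 252.0 - 896.88*I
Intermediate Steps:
C = -3 (C = 3 - (47 - 41) = 3 - 1*6 = 3 - 6 = -3)
k = I*sqrt(114) (k = sqrt(-114) = I*sqrt(114) ≈ 10.677*I)
U = -84 (U = -42*2 = -84)
U*(k + C) = -84*(I*sqrt(114) - 3) = -84*(-3 + I*sqrt(114)) = 252 - 84*I*sqrt(114)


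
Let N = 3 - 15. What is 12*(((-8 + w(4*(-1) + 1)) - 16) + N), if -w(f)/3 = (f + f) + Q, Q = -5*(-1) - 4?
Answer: -252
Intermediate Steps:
N = -12
Q = 1 (Q = 5 - 4 = 1)
w(f) = -3 - 6*f (w(f) = -3*((f + f) + 1) = -3*(2*f + 1) = -3*(1 + 2*f) = -3 - 6*f)
12*(((-8 + w(4*(-1) + 1)) - 16) + N) = 12*(((-8 + (-3 - 6*(4*(-1) + 1))) - 16) - 12) = 12*(((-8 + (-3 - 6*(-4 + 1))) - 16) - 12) = 12*(((-8 + (-3 - 6*(-3))) - 16) - 12) = 12*(((-8 + (-3 + 18)) - 16) - 12) = 12*(((-8 + 15) - 16) - 12) = 12*((7 - 16) - 12) = 12*(-9 - 12) = 12*(-21) = -252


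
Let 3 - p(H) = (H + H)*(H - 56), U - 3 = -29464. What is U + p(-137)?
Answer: -82340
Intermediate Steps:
U = -29461 (U = 3 - 29464 = -29461)
p(H) = 3 - 2*H*(-56 + H) (p(H) = 3 - (H + H)*(H - 56) = 3 - 2*H*(-56 + H))
U + p(-137) = -29461 + (3 - 2*(-137)**2 + 112*(-137)) = -29461 + (3 - 2*18769 - 15344) = -29461 + (3 - 37538 - 15344) = -29461 - 52879 = -82340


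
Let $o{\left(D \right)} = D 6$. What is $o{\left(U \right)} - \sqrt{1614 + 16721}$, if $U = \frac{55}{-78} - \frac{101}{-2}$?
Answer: $\frac{3884}{13} - \sqrt{18335} \approx 163.36$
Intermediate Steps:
$U = \frac{1942}{39}$ ($U = 55 \left(- \frac{1}{78}\right) - - \frac{101}{2} = - \frac{55}{78} + \frac{101}{2} = \frac{1942}{39} \approx 49.795$)
$o{\left(D \right)} = 6 D$
$o{\left(U \right)} - \sqrt{1614 + 16721} = 6 \cdot \frac{1942}{39} - \sqrt{1614 + 16721} = \frac{3884}{13} - \sqrt{18335}$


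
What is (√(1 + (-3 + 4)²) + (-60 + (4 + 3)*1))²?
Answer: (-53 + √2)² ≈ 2661.1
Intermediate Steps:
(√(1 + (-3 + 4)²) + (-60 + (4 + 3)*1))² = (√(1 + 1²) + (-60 + 7*1))² = (√(1 + 1) + (-60 + 7))² = (√2 - 53)² = (-53 + √2)²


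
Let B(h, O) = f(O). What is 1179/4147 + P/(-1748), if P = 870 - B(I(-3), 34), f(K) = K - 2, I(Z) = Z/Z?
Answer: -707147/3624478 ≈ -0.19510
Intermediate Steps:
I(Z) = 1
f(K) = -2 + K
B(h, O) = -2 + O
P = 838 (P = 870 - (-2 + 34) = 870 - 1*32 = 870 - 32 = 838)
1179/4147 + P/(-1748) = 1179/4147 + 838/(-1748) = 1179*(1/4147) + 838*(-1/1748) = 1179/4147 - 419/874 = -707147/3624478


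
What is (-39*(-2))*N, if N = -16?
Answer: -1248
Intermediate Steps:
(-39*(-2))*N = -39*(-2)*(-16) = 78*(-16) = -1248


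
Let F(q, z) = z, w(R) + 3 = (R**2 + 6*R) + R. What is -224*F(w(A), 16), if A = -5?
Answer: -3584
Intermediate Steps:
w(R) = -3 + R**2 + 7*R (w(R) = -3 + ((R**2 + 6*R) + R) = -3 + (R**2 + 7*R) = -3 + R**2 + 7*R)
-224*F(w(A), 16) = -224*16 = -3584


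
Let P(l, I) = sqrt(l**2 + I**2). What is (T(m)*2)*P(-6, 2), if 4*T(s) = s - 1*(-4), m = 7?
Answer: 11*sqrt(10) ≈ 34.785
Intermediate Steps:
T(s) = 1 + s/4 (T(s) = (s - 1*(-4))/4 = (s + 4)/4 = (4 + s)/4 = 1 + s/4)
P(l, I) = sqrt(I**2 + l**2)
(T(m)*2)*P(-6, 2) = ((1 + (1/4)*7)*2)*sqrt(2**2 + (-6)**2) = ((1 + 7/4)*2)*sqrt(4 + 36) = ((11/4)*2)*sqrt(40) = 11*(2*sqrt(10))/2 = 11*sqrt(10)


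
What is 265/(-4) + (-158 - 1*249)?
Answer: -1893/4 ≈ -473.25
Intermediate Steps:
265/(-4) + (-158 - 1*249) = 265*(-1/4) + (-158 - 249) = -265/4 - 407 = -1893/4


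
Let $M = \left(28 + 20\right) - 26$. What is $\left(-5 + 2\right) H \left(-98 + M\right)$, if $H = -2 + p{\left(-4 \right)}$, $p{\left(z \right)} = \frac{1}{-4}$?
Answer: $-513$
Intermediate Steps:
$M = 22$ ($M = 48 - 26 = 22$)
$p{\left(z \right)} = - \frac{1}{4}$
$H = - \frac{9}{4}$ ($H = -2 - \frac{1}{4} = - \frac{9}{4} \approx -2.25$)
$\left(-5 + 2\right) H \left(-98 + M\right) = \left(-5 + 2\right) \left(- \frac{9}{4}\right) \left(-98 + 22\right) = \left(-3\right) \left(- \frac{9}{4}\right) \left(-76\right) = \frac{27}{4} \left(-76\right) = -513$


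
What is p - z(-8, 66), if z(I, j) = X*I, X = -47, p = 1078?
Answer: 702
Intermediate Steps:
z(I, j) = -47*I
p - z(-8, 66) = 1078 - (-47)*(-8) = 1078 - 1*376 = 1078 - 376 = 702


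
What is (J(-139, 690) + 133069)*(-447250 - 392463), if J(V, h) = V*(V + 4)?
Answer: -127496983642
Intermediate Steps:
J(V, h) = V*(4 + V)
(J(-139, 690) + 133069)*(-447250 - 392463) = (-139*(4 - 139) + 133069)*(-447250 - 392463) = (-139*(-135) + 133069)*(-839713) = (18765 + 133069)*(-839713) = 151834*(-839713) = -127496983642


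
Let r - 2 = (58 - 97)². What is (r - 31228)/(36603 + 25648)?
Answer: -29705/62251 ≈ -0.47718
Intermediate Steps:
r = 1523 (r = 2 + (58 - 97)² = 2 + (-39)² = 2 + 1521 = 1523)
(r - 31228)/(36603 + 25648) = (1523 - 31228)/(36603 + 25648) = -29705/62251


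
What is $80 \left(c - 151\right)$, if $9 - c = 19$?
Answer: $-12880$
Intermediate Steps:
$c = -10$ ($c = 9 - 19 = -10$)
$80 \left(c - 151\right) = 80 \left(-10 - 151\right) = 80 \left(-161\right) = -12880$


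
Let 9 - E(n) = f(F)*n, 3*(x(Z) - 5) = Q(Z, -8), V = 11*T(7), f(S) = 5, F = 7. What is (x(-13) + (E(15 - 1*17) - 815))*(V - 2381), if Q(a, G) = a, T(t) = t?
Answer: 1832448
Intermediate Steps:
V = 77 (V = 11*7 = 77)
x(Z) = 5 + Z/3
E(n) = 9 - 5*n
(x(-13) + (E(15 - 1*17) - 815))*(V - 2381) = ((5 + (1/3)*(-13)) + ((9 - 5*(15 - 1*17)) - 815))*(77 - 2381) = ((5 - 13/3) + ((9 - 5*(15 - 17)) - 815))*(-2304) = (2/3 + ((9 - 5*(-2)) - 815))*(-2304) = (2/3 + ((9 + 10) - 815))*(-2304) = (2/3 + (19 - 815))*(-2304) = (2/3 - 796)*(-2304) = -2386/3*(-2304) = 1832448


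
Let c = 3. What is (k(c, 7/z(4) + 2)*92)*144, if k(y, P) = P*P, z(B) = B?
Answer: 186300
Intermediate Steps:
k(y, P) = P**2
(k(c, 7/z(4) + 2)*92)*144 = ((7/4 + 2)**2*92)*144 = ((15/4)**2*92)*144 = ((225/16)*92)*144 = (5175/4)*144 = 186300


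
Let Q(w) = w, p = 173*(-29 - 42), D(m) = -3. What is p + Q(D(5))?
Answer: -12286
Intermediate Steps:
p = -12283 (p = 173*(-71) = -12283)
p + Q(D(5)) = -12283 - 3 = -12286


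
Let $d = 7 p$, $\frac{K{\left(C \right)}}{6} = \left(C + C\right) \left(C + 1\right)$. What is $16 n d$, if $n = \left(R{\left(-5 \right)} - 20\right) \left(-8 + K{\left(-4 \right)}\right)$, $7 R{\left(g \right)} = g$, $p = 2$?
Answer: $-631040$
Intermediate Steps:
$K{\left(C \right)} = 12 C \left(1 + C\right)$ ($K{\left(C \right)} = 6 \left(C + C\right) \left(C + 1\right) = 6 \cdot 2 C \left(1 + C\right) = 12 C \left(1 + C\right)$)
$R{\left(g \right)} = \frac{g}{7}$
$d = 14$ ($d = 7 \cdot 2 = 14$)
$n = - \frac{19720}{7}$ ($n = \left(\frac{1}{7} \left(-5\right) - 20\right) \left(-8 + 12 \left(-4\right) \left(1 - 4\right)\right) = \left(- \frac{5}{7} - 20\right) \left(-8 + 12 \left(-4\right) \left(-3\right)\right) = - \frac{145 \left(-8 + 144\right)}{7} = \left(- \frac{145}{7}\right) 136 = - \frac{19720}{7} \approx -2817.1$)
$16 n d = 16 \left(- \frac{19720}{7}\right) 14 = \left(- \frac{315520}{7}\right) 14 = -631040$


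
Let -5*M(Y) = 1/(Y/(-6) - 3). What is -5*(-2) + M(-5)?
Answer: 656/65 ≈ 10.092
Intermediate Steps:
M(Y) = -1/(5*(-3 - Y/6)) (M(Y) = -1/(5*(Y/(-6) - 3)) = -1/(5*(Y*(-1/6) - 3)) = -1/(5*(-Y/6 - 3)) = -1/(5*(-3 - Y/6)))
-5*(-2) + M(-5) = -5*(-2) + 6/(5*(18 - 5)) = 10 + (6/5)/13 = 10 + (6/5)*(1/13) = 10 + 6/65 = 656/65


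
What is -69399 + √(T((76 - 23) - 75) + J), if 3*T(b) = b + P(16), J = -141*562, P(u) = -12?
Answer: -69399 + 8*I*√11145/3 ≈ -69399.0 + 281.52*I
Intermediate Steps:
J = -79242
T(b) = -4 + b/3 (T(b) = (b - 12)/3 = (-12 + b)/3 = -4 + b/3)
-69399 + √(T((76 - 23) - 75) + J) = -69399 + √((-4 + ((76 - 23) - 75)/3) - 79242) = -69399 + √((-4 + (53 - 75)/3) - 79242) = -69399 + √((-4 + (⅓)*(-22)) - 79242) = -69399 + √((-4 - 22/3) - 79242) = -69399 + √(-34/3 - 79242) = -69399 + √(-237760/3) = -69399 + 8*I*√11145/3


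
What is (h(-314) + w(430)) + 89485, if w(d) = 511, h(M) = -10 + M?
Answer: 89672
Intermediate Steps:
(h(-314) + w(430)) + 89485 = ((-10 - 314) + 511) + 89485 = (-324 + 511) + 89485 = 187 + 89485 = 89672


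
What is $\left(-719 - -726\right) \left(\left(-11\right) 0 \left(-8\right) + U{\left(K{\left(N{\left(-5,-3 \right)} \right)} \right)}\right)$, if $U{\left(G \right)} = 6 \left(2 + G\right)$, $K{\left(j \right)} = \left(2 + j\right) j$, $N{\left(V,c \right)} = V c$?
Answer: $10794$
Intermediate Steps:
$K{\left(j \right)} = j \left(2 + j\right)$
$U{\left(G \right)} = 12 + 6 G$
$\left(-719 - -726\right) \left(\left(-11\right) 0 \left(-8\right) + U{\left(K{\left(N{\left(-5,-3 \right)} \right)} \right)}\right) = \left(-719 - -726\right) \left(\left(-11\right) 0 \left(-8\right) + \left(12 + 6 \left(-5\right) \left(-3\right) \left(2 - -15\right)\right)\right) = \left(-719 + 726\right) \left(0 \left(-8\right) + \left(12 + 6 \cdot 15 \left(2 + 15\right)\right)\right) = 7 \left(0 + \left(12 + 6 \cdot 15 \cdot 17\right)\right) = 7 \left(0 + \left(12 + 6 \cdot 255\right)\right) = 7 \left(0 + \left(12 + 1530\right)\right) = 7 \left(0 + 1542\right) = 7 \cdot 1542 = 10794$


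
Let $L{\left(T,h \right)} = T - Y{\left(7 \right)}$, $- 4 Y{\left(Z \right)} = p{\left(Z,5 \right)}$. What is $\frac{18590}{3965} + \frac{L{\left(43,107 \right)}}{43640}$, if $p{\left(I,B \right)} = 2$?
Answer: $\frac{24967387}{5324080} \approx 4.6895$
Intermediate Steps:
$Y{\left(Z \right)} = - \frac{1}{2}$ ($Y{\left(Z \right)} = \left(- \frac{1}{4}\right) 2 = - \frac{1}{2}$)
$L{\left(T,h \right)} = \frac{1}{2} + T$ ($L{\left(T,h \right)} = T - - \frac{1}{2} = T + \frac{1}{2} = \frac{1}{2} + T$)
$\frac{18590}{3965} + \frac{L{\left(43,107 \right)}}{43640} = \frac{18590}{3965} + \frac{\frac{1}{2} + 43}{43640} = 18590 \cdot \frac{1}{3965} + \frac{87}{2} \cdot \frac{1}{43640} = \frac{286}{61} + \frac{87}{87280} = \frac{24967387}{5324080}$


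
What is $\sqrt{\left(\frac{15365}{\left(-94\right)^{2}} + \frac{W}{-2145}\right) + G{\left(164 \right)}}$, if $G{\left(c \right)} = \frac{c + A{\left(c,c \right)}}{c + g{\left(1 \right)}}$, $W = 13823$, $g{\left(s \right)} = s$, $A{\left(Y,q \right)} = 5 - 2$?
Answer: $\frac{3 i \sqrt{1853681115}}{67210} \approx 1.9218 i$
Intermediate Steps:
$A{\left(Y,q \right)} = 3$
$G{\left(c \right)} = \frac{3 + c}{1 + c}$ ($G{\left(c \right)} = \frac{c + 3}{c + 1} = \frac{3 + c}{1 + c}$)
$\sqrt{\left(\frac{15365}{\left(-94\right)^{2}} + \frac{W}{-2145}\right) + G{\left(164 \right)}} = \sqrt{\left(\frac{15365}{\left(-94\right)^{2}} + \frac{13823}{-2145}\right) + \frac{3 + 164}{1 + 164}} = \sqrt{\left(\frac{15365}{8836} + 13823 \left(- \frac{1}{2145}\right)\right) + \frac{1}{165} \cdot 167} = \sqrt{\left(15365 \cdot \frac{1}{8836} - \frac{13823}{2145}\right) + \frac{1}{165} \cdot 167} = \sqrt{\left(\frac{15365}{8836} - \frac{13823}{2145}\right) + \frac{167}{165}} = \sqrt{- \frac{89182103}{18953220} + \frac{167}{165}} = \sqrt{- \frac{23333049}{6317740}} = \frac{3 i \sqrt{1853681115}}{67210}$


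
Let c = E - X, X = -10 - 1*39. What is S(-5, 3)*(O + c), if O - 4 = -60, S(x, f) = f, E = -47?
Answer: -162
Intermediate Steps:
X = -49 (X = -10 - 39 = -49)
O = -56 (O = 4 - 60 = -56)
c = 2 (c = -47 - 1*(-49) = -47 + 49 = 2)
S(-5, 3)*(O + c) = 3*(-56 + 2) = 3*(-54) = -162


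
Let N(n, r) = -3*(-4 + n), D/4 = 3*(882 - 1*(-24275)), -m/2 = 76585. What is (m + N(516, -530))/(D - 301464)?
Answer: -77353/210 ≈ -368.35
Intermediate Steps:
m = -153170 (m = -2*76585 = -153170)
D = 301884 (D = 4*(3*(882 - 1*(-24275))) = 4*(3*(882 + 24275)) = 4*(3*25157) = 4*75471 = 301884)
N(n, r) = 12 - 3*n
(m + N(516, -530))/(D - 301464) = (-153170 + (12 - 3*516))/(301884 - 301464) = (-153170 + (12 - 1548))/420 = (-153170 - 1536)*(1/420) = -154706*1/420 = -77353/210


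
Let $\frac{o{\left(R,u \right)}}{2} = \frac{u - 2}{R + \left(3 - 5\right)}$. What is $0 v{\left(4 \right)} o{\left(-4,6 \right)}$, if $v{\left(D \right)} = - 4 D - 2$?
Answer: $0$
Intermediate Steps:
$v{\left(D \right)} = -2 - 4 D$
$o{\left(R,u \right)} = \frac{2 \left(-2 + u\right)}{-2 + R}$ ($o{\left(R,u \right)} = 2 \frac{u - 2}{R + \left(3 - 5\right)} = 2 \frac{-2 + u}{R + \left(3 - 5\right)} = 2 \frac{-2 + u}{R - 2} = 2 \frac{-2 + u}{-2 + R} = \frac{2 \left(-2 + u\right)}{-2 + R}$)
$0 v{\left(4 \right)} o{\left(-4,6 \right)} = 0 \left(-2 - 16\right) \frac{2 \left(-2 + 6\right)}{-2 - 4} = 0 \left(-2 - 16\right) 2 \frac{1}{-6} \cdot 4 = 0 \left(-18\right) 2 \left(- \frac{1}{6}\right) 4 = 0 \left(- \frac{4}{3}\right) = 0$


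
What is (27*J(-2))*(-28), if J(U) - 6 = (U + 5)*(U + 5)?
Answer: -11340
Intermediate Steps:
J(U) = 6 + (5 + U)² (J(U) = 6 + (U + 5)*(U + 5) = 6 + (5 + U)*(5 + U) = 6 + (5 + U)²)
(27*J(-2))*(-28) = (27*(6 + (5 - 2)²))*(-28) = (27*(6 + 3²))*(-28) = (27*(6 + 9))*(-28) = (27*15)*(-28) = 405*(-28) = -11340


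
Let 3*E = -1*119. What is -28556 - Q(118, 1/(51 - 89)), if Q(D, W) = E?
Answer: -85549/3 ≈ -28516.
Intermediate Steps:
E = -119/3 (E = (-1*119)/3 = (⅓)*(-119) = -119/3 ≈ -39.667)
Q(D, W) = -119/3
-28556 - Q(118, 1/(51 - 89)) = -28556 - 1*(-119/3) = -28556 + 119/3 = -85549/3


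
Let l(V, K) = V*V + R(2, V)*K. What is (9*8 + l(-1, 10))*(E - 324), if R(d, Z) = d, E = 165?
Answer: -14787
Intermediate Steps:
l(V, K) = V² + 2*K (l(V, K) = V*V + 2*K = V² + 2*K)
(9*8 + l(-1, 10))*(E - 324) = (9*8 + ((-1)² + 2*10))*(165 - 324) = (72 + (1 + 20))*(-159) = (72 + 21)*(-159) = 93*(-159) = -14787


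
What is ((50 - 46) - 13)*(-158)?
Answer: 1422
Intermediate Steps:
((50 - 46) - 13)*(-158) = (4 - 13)*(-158) = -9*(-158) = 1422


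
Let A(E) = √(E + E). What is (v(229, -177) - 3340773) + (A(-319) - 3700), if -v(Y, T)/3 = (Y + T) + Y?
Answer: -3345316 + I*√638 ≈ -3.3453e+6 + 25.259*I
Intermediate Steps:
v(Y, T) = -6*Y - 3*T (v(Y, T) = -3*((Y + T) + Y) = -3*((T + Y) + Y) = -3*(T + 2*Y) = -6*Y - 3*T)
A(E) = √2*√E (A(E) = √(2*E) = √2*√E)
(v(229, -177) - 3340773) + (A(-319) - 3700) = ((-6*229 - 3*(-177)) - 3340773) + (√2*√(-319) - 3700) = ((-1374 + 531) - 3340773) + (√2*(I*√319) - 3700) = (-843 - 3340773) + (I*√638 - 3700) = -3341616 + (-3700 + I*√638) = -3345316 + I*√638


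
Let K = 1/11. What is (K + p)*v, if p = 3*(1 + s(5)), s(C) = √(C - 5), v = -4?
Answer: -136/11 ≈ -12.364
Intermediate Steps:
s(C) = √(-5 + C)
K = 1/11 ≈ 0.090909
p = 3 (p = 3*(1 + √(-5 + 5)) = 3*(1 + √0) = 3*(1 + 0) = 3*1 = 3)
(K + p)*v = (1/11 + 3)*(-4) = (34/11)*(-4) = -136/11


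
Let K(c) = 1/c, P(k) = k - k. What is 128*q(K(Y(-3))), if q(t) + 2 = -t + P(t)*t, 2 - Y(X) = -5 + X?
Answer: -1344/5 ≈ -268.80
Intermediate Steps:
Y(X) = 7 - X (Y(X) = 2 - (-5 + X) = 2 + (5 - X) = 7 - X)
P(k) = 0
q(t) = -2 - t (q(t) = -2 + (-t + 0*t) = -2 + (-t + 0) = -2 - t)
128*q(K(Y(-3))) = 128*(-2 - 1/(7 - 1*(-3))) = 128*(-2 - 1/(7 + 3)) = 128*(-2 - 1/10) = 128*(-2 - 1*⅒) = 128*(-2 - ⅒) = 128*(-21/10) = -1344/5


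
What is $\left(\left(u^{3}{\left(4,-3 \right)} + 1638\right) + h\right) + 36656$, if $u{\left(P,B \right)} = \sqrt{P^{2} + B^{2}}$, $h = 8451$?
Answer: $46870$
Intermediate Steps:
$u{\left(P,B \right)} = \sqrt{B^{2} + P^{2}}$
$\left(\left(u^{3}{\left(4,-3 \right)} + 1638\right) + h\right) + 36656 = \left(\left(\left(\sqrt{\left(-3\right)^{2} + 4^{2}}\right)^{3} + 1638\right) + 8451\right) + 36656 = \left(\left(\left(\sqrt{9 + 16}\right)^{3} + 1638\right) + 8451\right) + 36656 = \left(\left(\left(\sqrt{25}\right)^{3} + 1638\right) + 8451\right) + 36656 = \left(\left(5^{3} + 1638\right) + 8451\right) + 36656 = \left(\left(125 + 1638\right) + 8451\right) + 36656 = \left(1763 + 8451\right) + 36656 = 10214 + 36656 = 46870$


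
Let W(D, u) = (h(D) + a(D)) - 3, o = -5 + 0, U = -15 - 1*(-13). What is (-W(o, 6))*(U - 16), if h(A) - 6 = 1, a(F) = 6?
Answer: 180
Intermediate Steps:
U = -2 (U = -15 + 13 = -2)
h(A) = 7 (h(A) = 6 + 1 = 7)
o = -5
W(D, u) = 10 (W(D, u) = (7 + 6) - 3 = 13 - 3 = 10)
(-W(o, 6))*(U - 16) = (-1*10)*(-2 - 16) = -10*(-18) = 180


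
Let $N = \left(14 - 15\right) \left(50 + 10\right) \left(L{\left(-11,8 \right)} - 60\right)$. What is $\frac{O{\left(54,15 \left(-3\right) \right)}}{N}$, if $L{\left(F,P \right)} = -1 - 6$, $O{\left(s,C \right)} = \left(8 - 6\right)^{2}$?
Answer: $\frac{1}{1005} \approx 0.00099503$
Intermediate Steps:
$O{\left(s,C \right)} = 4$ ($O{\left(s,C \right)} = 2^{2} = 4$)
$L{\left(F,P \right)} = -7$ ($L{\left(F,P \right)} = -1 - 6 = -7$)
$N = 4020$ ($N = \left(14 - 15\right) \left(50 + 10\right) \left(-7 - 60\right) = \left(-1\right) 60 \left(-67\right) = \left(-60\right) \left(-67\right) = 4020$)
$\frac{O{\left(54,15 \left(-3\right) \right)}}{N} = \frac{4}{4020} = 4 \cdot \frac{1}{4020} = \frac{1}{1005}$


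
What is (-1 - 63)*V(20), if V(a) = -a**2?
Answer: 25600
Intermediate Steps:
(-1 - 63)*V(20) = (-1 - 63)*(-1*20**2) = -(-64)*400 = -64*(-400) = 25600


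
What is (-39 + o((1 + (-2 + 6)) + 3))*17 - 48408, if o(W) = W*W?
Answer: -47983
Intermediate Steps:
o(W) = W**2
(-39 + o((1 + (-2 + 6)) + 3))*17 - 48408 = (-39 + ((1 + (-2 + 6)) + 3)**2)*17 - 48408 = (-39 + ((1 + 4) + 3)**2)*17 - 48408 = (-39 + (5 + 3)**2)*17 - 48408 = (-39 + 8**2)*17 - 48408 = (-39 + 64)*17 - 48408 = 25*17 - 48408 = 425 - 48408 = -47983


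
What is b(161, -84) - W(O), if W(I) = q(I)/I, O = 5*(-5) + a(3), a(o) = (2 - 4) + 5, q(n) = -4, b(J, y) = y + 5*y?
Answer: -5546/11 ≈ -504.18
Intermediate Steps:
b(J, y) = 6*y
a(o) = 3 (a(o) = -2 + 5 = 3)
O = -22 (O = 5*(-5) + 3 = -25 + 3 = -22)
W(I) = -4/I
b(161, -84) - W(O) = 6*(-84) - (-4)/(-22) = -504 - (-4)*(-1)/22 = -504 - 1*2/11 = -504 - 2/11 = -5546/11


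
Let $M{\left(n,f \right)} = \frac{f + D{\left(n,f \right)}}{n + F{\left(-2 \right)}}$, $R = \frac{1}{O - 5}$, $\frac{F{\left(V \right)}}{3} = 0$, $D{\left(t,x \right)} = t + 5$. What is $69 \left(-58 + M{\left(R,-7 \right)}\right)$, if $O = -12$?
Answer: $-1587$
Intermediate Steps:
$D{\left(t,x \right)} = 5 + t$
$F{\left(V \right)} = 0$ ($F{\left(V \right)} = 3 \cdot 0 = 0$)
$R = - \frac{1}{17}$ ($R = \frac{1}{-12 - 5} = \frac{1}{-17} = - \frac{1}{17} \approx -0.058824$)
$M{\left(n,f \right)} = \frac{5 + f + n}{n}$ ($M{\left(n,f \right)} = \frac{f + \left(5 + n\right)}{n + 0} = \frac{5 + f + n}{n}$)
$69 \left(-58 + M{\left(R,-7 \right)}\right) = 69 \left(-58 + \frac{5 - 7 - \frac{1}{17}}{- \frac{1}{17}}\right) = 69 \left(-58 - -35\right) = 69 \left(-58 + 35\right) = 69 \left(-23\right) = -1587$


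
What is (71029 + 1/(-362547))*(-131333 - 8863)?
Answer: -1203412128482984/120849 ≈ -9.9580e+9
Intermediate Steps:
(71029 + 1/(-362547))*(-131333 - 8863) = (71029 - 1/362547)*(-140196) = (25751350862/362547)*(-140196) = -1203412128482984/120849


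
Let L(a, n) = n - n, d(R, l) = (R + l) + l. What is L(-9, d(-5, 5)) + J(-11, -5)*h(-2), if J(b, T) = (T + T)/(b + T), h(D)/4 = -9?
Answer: -45/2 ≈ -22.500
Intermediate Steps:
h(D) = -36 (h(D) = 4*(-9) = -36)
J(b, T) = 2*T/(T + b) (J(b, T) = (2*T)/(T + b) = 2*T/(T + b))
d(R, l) = R + 2*l
L(a, n) = 0
L(-9, d(-5, 5)) + J(-11, -5)*h(-2) = 0 + (2*(-5)/(-5 - 11))*(-36) = 0 + (2*(-5)/(-16))*(-36) = 0 + (2*(-5)*(-1/16))*(-36) = 0 + (5/8)*(-36) = 0 - 45/2 = -45/2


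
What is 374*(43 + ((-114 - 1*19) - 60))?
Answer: -56100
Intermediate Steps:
374*(43 + ((-114 - 1*19) - 60)) = 374*(43 + ((-114 - 19) - 60)) = 374*(43 + (-133 - 60)) = 374*(43 - 193) = 374*(-150) = -56100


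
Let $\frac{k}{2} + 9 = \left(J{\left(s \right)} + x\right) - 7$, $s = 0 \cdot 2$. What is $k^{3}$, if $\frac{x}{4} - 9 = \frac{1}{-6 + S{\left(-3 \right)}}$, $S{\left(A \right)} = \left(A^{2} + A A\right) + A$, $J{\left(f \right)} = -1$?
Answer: $\frac{42875000}{729} \approx 58813.0$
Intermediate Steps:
$s = 0$
$S{\left(A \right)} = A + 2 A^{2}$ ($S{\left(A \right)} = \left(A^{2} + A^{2}\right) + A = 2 A^{2} + A = A + 2 A^{2}$)
$x = \frac{328}{9}$ ($x = 36 + \frac{4}{-6 - 3 \left(1 + 2 \left(-3\right)\right)} = 36 + \frac{4}{-6 - 3 \left(1 - 6\right)} = 36 + \frac{4}{-6 - -15} = 36 + \frac{4}{-6 + 15} = 36 + \frac{4}{9} = \frac{328}{9} \approx 36.444$)
$k = \frac{350}{9}$ ($k = -18 + 2 \left(\left(-1 + \frac{328}{9}\right) - 7\right) = -18 + 2 \left(\frac{319}{9} - 7\right) = -18 + 2 \cdot \frac{256}{9} = -18 + \frac{512}{9} = \frac{350}{9} \approx 38.889$)
$k^{3} = \left(\frac{350}{9}\right)^{3} = \frac{42875000}{729}$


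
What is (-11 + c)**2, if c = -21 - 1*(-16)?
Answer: 256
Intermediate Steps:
c = -5 (c = -21 + 16 = -5)
(-11 + c)**2 = (-11 - 5)**2 = (-16)**2 = 256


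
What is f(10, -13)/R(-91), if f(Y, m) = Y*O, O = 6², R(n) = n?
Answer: -360/91 ≈ -3.9560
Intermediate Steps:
O = 36
f(Y, m) = 36*Y (f(Y, m) = Y*36 = 36*Y)
f(10, -13)/R(-91) = (36*10)/(-91) = -1/91*360 = -360/91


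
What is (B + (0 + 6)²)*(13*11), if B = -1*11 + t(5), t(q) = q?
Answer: 4290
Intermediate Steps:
B = -6 (B = -1*11 + 5 = -11 + 5 = -6)
(B + (0 + 6)²)*(13*11) = (-6 + (0 + 6)²)*(13*11) = (-6 + 6²)*143 = (-6 + 36)*143 = 30*143 = 4290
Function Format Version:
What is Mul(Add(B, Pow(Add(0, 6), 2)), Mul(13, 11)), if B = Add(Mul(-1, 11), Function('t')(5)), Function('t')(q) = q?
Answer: 4290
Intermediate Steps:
B = -6 (B = Add(Mul(-1, 11), 5) = Add(-11, 5) = -6)
Mul(Add(B, Pow(Add(0, 6), 2)), Mul(13, 11)) = Mul(Add(-6, Pow(Add(0, 6), 2)), Mul(13, 11)) = Mul(Add(-6, Pow(6, 2)), 143) = Mul(Add(-6, 36), 143) = Mul(30, 143) = 4290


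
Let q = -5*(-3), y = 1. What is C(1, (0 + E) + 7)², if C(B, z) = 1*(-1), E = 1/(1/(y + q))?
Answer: 1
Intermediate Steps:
q = 15
E = 16 (E = 1/(1/(1 + 15)) = 1/(1/16) = 16)
C(B, z) = -1
C(1, (0 + E) + 7)² = (-1)² = 1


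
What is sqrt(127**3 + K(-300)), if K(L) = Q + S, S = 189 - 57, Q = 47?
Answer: 3*sqrt(227618) ≈ 1431.3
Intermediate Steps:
S = 132
K(L) = 179 (K(L) = 47 + 132 = 179)
sqrt(127**3 + K(-300)) = sqrt(127**3 + 179) = sqrt(2048383 + 179) = sqrt(2048562) = 3*sqrt(227618)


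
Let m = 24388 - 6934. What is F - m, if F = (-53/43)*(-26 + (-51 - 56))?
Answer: -743473/43 ≈ -17290.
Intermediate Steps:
F = 7049/43 (F = (-53*1/43)*(-26 - 107) = -53/43*(-133) = 7049/43 ≈ 163.93)
m = 17454
F - m = 7049/43 - 1*17454 = 7049/43 - 17454 = -743473/43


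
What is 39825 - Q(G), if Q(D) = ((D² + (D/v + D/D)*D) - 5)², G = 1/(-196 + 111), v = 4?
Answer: 1329650442911/33408400 ≈ 39800.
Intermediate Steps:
G = -1/85 (G = 1/(-85) = -1/85 ≈ -0.011765)
Q(D) = (-5 + D² + D*(1 + D/4))² (Q(D) = ((D² + (D/4 + D/D)*D) - 5)² = ((D² + (D*(¼) + 1)*D) - 5)² = ((D² + (D/4 + 1)*D) - 5)² = ((D² + (1 + D/4)*D) - 5)² = ((D² + D*(1 + D/4)) - 5)² = (-5 + D² + D*(1 + D/4))²)
39825 - Q(G) = 39825 - (-20 + 4*(-1/85) + 5*(-1/85)²)²/16 = 39825 - (-20 - 4/85 + 5*(1/7225))²/16 = 39825 - (-20 - 4/85 + 1/1445)²/16 = 39825 - (-28967/1445)²/16 = 39825 - 839087089/(16*2088025) = 39825 - 1*839087089/33408400 = 39825 - 839087089/33408400 = 1329650442911/33408400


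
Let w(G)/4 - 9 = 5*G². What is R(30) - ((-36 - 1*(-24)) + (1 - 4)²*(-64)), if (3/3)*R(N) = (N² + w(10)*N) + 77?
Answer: 62645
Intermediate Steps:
w(G) = 36 + 20*G² (w(G) = 36 + 4*(5*G²) = 36 + 20*G²)
R(N) = 77 + N² + 2036*N (R(N) = (N² + (36 + 20*10²)*N) + 77 = (N² + (36 + 20*100)*N) + 77 = (N² + (36 + 2000)*N) + 77 = (N² + 2036*N) + 77 = 77 + N² + 2036*N)
R(30) - ((-36 - 1*(-24)) + (1 - 4)²*(-64)) = (77 + 30² + 2036*30) - ((-36 - 1*(-24)) + (1 - 4)²*(-64)) = (77 + 900 + 61080) - ((-36 + 24) + (-3)²*(-64)) = 62057 - (-12 + 9*(-64)) = 62057 - (-12 - 576) = 62057 - 1*(-588) = 62057 + 588 = 62645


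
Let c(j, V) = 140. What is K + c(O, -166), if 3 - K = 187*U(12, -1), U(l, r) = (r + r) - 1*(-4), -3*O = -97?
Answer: -231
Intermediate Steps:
O = 97/3 (O = -⅓*(-97) = 97/3 ≈ 32.333)
U(l, r) = 4 + 2*r (U(l, r) = 2*r + 4 = 4 + 2*r)
K = -371 (K = 3 - 187*(4 + 2*(-1)) = 3 - 187*(4 - 2) = 3 - 187*2 = 3 - 1*374 = 3 - 374 = -371)
K + c(O, -166) = -371 + 140 = -231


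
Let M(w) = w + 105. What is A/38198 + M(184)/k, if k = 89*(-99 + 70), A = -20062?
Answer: -31409622/49294519 ≈ -0.63718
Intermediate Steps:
M(w) = 105 + w
k = -2581 (k = 89*(-29) = -2581)
A/38198 + M(184)/k = -20062/38198 + (105 + 184)/(-2581) = -20062*1/38198 + 289*(-1/2581) = -10031/19099 - 289/2581 = -31409622/49294519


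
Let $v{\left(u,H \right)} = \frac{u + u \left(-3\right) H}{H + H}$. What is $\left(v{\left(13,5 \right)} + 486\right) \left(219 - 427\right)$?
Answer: $- \frac{486512}{5} \approx -97302.0$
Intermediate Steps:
$v{\left(u,H \right)} = \frac{u - 3 H u}{2 H}$ ($v{\left(u,H \right)} = \frac{u + - 3 u H}{2 H} = \left(u - 3 H u\right) \frac{1}{2 H} = \frac{u - 3 H u}{2 H}$)
$\left(v{\left(13,5 \right)} + 486\right) \left(219 - 427\right) = \left(\frac{1}{2} \cdot 13 \cdot \frac{1}{5} \left(1 - 15\right) + 486\right) \left(219 - 427\right) = \left(\frac{1}{2} \cdot 13 \cdot \frac{1}{5} \left(1 - 15\right) + 486\right) \left(-208\right) = \left(\frac{1}{2} \cdot 13 \cdot \frac{1}{5} \left(-14\right) + 486\right) \left(-208\right) = \left(- \frac{91}{5} + 486\right) \left(-208\right) = \frac{2339}{5} \left(-208\right) = - \frac{486512}{5}$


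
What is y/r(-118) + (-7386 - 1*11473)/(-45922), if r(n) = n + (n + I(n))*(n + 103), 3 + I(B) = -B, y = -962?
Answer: 45553671/3352306 ≈ 13.589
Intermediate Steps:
I(B) = -3 - B
r(n) = -309 - 2*n (r(n) = n + (n + (-3 - n))*(n + 103) = n - 3*(103 + n) = n + (-309 - 3*n) = -309 - 2*n)
y/r(-118) + (-7386 - 1*11473)/(-45922) = -962/(-309 - 2*(-118)) + (-7386 - 1*11473)/(-45922) = -962/(-309 + 236) + (-7386 - 11473)*(-1/45922) = -962/(-73) - 18859*(-1/45922) = -962*(-1/73) + 18859/45922 = 962/73 + 18859/45922 = 45553671/3352306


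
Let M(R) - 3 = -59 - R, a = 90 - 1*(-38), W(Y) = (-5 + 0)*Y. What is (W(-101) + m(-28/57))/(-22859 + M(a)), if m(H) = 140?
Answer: -215/7681 ≈ -0.027991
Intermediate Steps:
W(Y) = -5*Y
a = 128 (a = 90 + 38 = 128)
M(R) = -56 - R (M(R) = 3 + (-59 - R) = -56 - R)
(W(-101) + m(-28/57))/(-22859 + M(a)) = (-5*(-101) + 140)/(-22859 + (-56 - 1*128)) = (505 + 140)/(-22859 + (-56 - 128)) = 645/(-22859 - 184) = 645/(-23043) = 645*(-1/23043) = -215/7681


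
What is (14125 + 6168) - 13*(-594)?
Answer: 28015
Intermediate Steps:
(14125 + 6168) - 13*(-594) = 20293 + 7722 = 28015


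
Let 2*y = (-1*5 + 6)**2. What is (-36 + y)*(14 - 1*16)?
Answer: 71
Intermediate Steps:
y = 1/2 (y = (-1*5 + 6)**2/2 = (-5 + 6)**2/2 = (1/2)*1**2 = (1/2)*1 = 1/2 ≈ 0.50000)
(-36 + y)*(14 - 1*16) = (-36 + 1/2)*(14 - 1*16) = -71*(14 - 16)/2 = -71/2*(-2) = 71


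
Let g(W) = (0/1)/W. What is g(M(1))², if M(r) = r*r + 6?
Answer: 0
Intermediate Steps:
M(r) = 6 + r² (M(r) = r² + 6 = 6 + r²)
g(W) = 0 (g(W) = (0*1)/W = 0/W = 0)
g(M(1))² = 0² = 0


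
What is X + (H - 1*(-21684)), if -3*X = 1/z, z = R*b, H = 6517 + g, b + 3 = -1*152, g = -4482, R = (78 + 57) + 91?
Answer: 2492629711/105090 ≈ 23719.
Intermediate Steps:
R = 226 (R = 135 + 91 = 226)
b = -155 (b = -3 - 1*152 = -3 - 152 = -155)
H = 2035 (H = 6517 - 4482 = 2035)
z = -35030 (z = 226*(-155) = -35030)
X = 1/105090 (X = -⅓/(-35030) = -⅓*(-1/35030) = 1/105090 ≈ 9.5157e-6)
X + (H - 1*(-21684)) = 1/105090 + (2035 - 1*(-21684)) = 1/105090 + (2035 + 21684) = 1/105090 + 23719 = 2492629711/105090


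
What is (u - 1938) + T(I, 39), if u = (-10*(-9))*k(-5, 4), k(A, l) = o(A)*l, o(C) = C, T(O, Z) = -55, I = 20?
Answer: -3793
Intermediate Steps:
k(A, l) = A*l
u = -1800 (u = (-10*(-9))*(-5*4) = 90*(-20) = -1800)
(u - 1938) + T(I, 39) = (-1800 - 1938) - 55 = -3738 - 55 = -3793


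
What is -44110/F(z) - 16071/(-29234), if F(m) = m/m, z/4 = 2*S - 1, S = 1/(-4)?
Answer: -1289495669/29234 ≈ -44109.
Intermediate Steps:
S = -1/4 ≈ -0.25000
z = -6 (z = 4*(2*(-1/4) - 1) = 4*(-1/2 - 1) = 4*(-3/2) = -6)
F(m) = 1
-44110/F(z) - 16071/(-29234) = -44110/1 - 16071/(-29234) = -44110*1 - 16071*(-1/29234) = -44110 + 16071/29234 = -1289495669/29234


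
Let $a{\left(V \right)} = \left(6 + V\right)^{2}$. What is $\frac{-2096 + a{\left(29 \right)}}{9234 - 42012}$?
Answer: $\frac{871}{32778} \approx 0.026573$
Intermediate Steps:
$\frac{-2096 + a{\left(29 \right)}}{9234 - 42012} = \frac{-2096 + \left(6 + 29\right)^{2}}{9234 - 42012} = \frac{-2096 + 35^{2}}{-32778} = \left(-2096 + 1225\right) \left(- \frac{1}{32778}\right) = \left(-871\right) \left(- \frac{1}{32778}\right) = \frac{871}{32778}$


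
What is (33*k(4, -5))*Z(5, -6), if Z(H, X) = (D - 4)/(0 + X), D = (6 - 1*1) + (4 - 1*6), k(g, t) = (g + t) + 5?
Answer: 22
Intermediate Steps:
k(g, t) = 5 + g + t
D = 3 (D = (6 - 1) + (4 - 6) = 5 - 2 = 3)
Z(H, X) = -1/X (Z(H, X) = (3 - 4)/(0 + X) = -1/X)
(33*k(4, -5))*Z(5, -6) = (33*(5 + 4 - 5))*(-1/(-6)) = (33*4)*(-1*(-1/6)) = 132*(1/6) = 22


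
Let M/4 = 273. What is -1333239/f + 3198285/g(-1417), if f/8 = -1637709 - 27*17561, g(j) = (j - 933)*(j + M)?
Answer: 1835093340731/430114672000 ≈ 4.2665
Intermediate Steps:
M = 1092 (M = 4*273 = 1092)
g(j) = (-933 + j)*(1092 + j) (g(j) = (j - 933)*(j + 1092) = (-933 + j)*(1092 + j))
f = -16894848 (f = 8*(-1637709 - 27*17561) = 8*(-1637709 - 474147) = 8*(-2111856) = -16894848)
-1333239/f + 3198285/g(-1417) = -1333239/(-16894848) + 3198285/(-1018836 + (-1417)**2 + 159*(-1417)) = -1333239*(-1/16894848) + 3198285/(-1018836 + 2007889 - 225303) = 444413/5631616 + 3198285/763750 = 444413/5631616 + 3198285*(1/763750) = 444413/5631616 + 639657/152750 = 1835093340731/430114672000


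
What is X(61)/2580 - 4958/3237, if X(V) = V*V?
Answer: -248921/2783820 ≈ -0.089417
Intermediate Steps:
X(V) = V²
X(61)/2580 - 4958/3237 = 61²/2580 - 4958/3237 = 3721*(1/2580) - 4958*1/3237 = 3721/2580 - 4958/3237 = -248921/2783820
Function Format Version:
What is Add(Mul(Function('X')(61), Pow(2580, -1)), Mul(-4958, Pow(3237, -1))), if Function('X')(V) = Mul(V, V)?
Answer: Rational(-248921, 2783820) ≈ -0.089417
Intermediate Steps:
Function('X')(V) = Pow(V, 2)
Add(Mul(Function('X')(61), Pow(2580, -1)), Mul(-4958, Pow(3237, -1))) = Add(Mul(Pow(61, 2), Pow(2580, -1)), Mul(-4958, Pow(3237, -1))) = Add(Mul(3721, Rational(1, 2580)), Mul(-4958, Rational(1, 3237))) = Add(Rational(3721, 2580), Rational(-4958, 3237)) = Rational(-248921, 2783820)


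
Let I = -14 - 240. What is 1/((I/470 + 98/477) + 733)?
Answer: 112095/82128086 ≈ 0.0013649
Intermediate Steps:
I = -254
1/((I/470 + 98/477) + 733) = 1/((-254/470 + 98/477) + 733) = 1/((-254*1/470 + 98*(1/477)) + 733) = 1/((-127/235 + 98/477) + 733) = 1/(-37549/112095 + 733) = 1/(82128086/112095) = 112095/82128086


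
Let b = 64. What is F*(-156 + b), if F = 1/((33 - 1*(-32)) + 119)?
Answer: -½ ≈ -0.50000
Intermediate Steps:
F = 1/184 (F = 1/((33 + 32) + 119) = 1/(65 + 119) = 1/184 ≈ 0.0054348)
F*(-156 + b) = (-156 + 64)/184 = (1/184)*(-92) = -½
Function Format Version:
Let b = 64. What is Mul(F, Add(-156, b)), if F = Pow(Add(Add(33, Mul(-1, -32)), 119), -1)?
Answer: Rational(-1, 2) ≈ -0.50000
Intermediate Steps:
F = Rational(1, 184) (F = Pow(Add(Add(33, 32), 119), -1) = Pow(Add(65, 119), -1) = Pow(184, -1) = Rational(1, 184) ≈ 0.0054348)
Mul(F, Add(-156, b)) = Mul(Rational(1, 184), Add(-156, 64)) = Mul(Rational(1, 184), -92) = Rational(-1, 2)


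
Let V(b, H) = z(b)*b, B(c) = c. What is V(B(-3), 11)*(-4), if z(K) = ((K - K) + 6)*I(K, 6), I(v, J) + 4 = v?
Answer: -504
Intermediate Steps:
I(v, J) = -4 + v
z(K) = -24 + 6*K (z(K) = ((K - K) + 6)*(-4 + K) = (0 + 6)*(-4 + K) = 6*(-4 + K) = -24 + 6*K)
V(b, H) = b*(-24 + 6*b) (V(b, H) = (-24 + 6*b)*b = b*(-24 + 6*b))
V(B(-3), 11)*(-4) = (6*(-3)*(-4 - 3))*(-4) = (6*(-3)*(-7))*(-4) = 126*(-4) = -504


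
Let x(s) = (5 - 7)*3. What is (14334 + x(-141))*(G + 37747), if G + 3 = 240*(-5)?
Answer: 523602432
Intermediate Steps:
G = -1203 (G = -3 + 240*(-5) = -3 - 1200 = -1203)
x(s) = -6 (x(s) = -2*3 = -6)
(14334 + x(-141))*(G + 37747) = (14334 - 6)*(-1203 + 37747) = 14328*36544 = 523602432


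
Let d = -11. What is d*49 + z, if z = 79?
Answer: -460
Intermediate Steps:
d*49 + z = -11*49 + 79 = -539 + 79 = -460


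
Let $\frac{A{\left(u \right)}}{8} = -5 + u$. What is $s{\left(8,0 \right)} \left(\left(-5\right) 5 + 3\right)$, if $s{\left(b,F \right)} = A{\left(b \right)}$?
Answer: $-528$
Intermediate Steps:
$A{\left(u \right)} = -40 + 8 u$ ($A{\left(u \right)} = 8 \left(-5 + u\right) = -40 + 8 u$)
$s{\left(b,F \right)} = -40 + 8 b$
$s{\left(8,0 \right)} \left(\left(-5\right) 5 + 3\right) = \left(-40 + 8 \cdot 8\right) \left(\left(-5\right) 5 + 3\right) = \left(-40 + 64\right) \left(-25 + 3\right) = 24 \left(-22\right) = -528$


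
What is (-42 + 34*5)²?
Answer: 16384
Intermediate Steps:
(-42 + 34*5)² = (-42 + 170)² = 128² = 16384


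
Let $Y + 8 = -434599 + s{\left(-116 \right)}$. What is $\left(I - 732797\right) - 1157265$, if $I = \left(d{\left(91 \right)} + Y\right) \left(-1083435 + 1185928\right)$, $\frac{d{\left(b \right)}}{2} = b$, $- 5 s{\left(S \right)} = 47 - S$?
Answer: $- \frac{222653764294}{5} \approx -4.4531 \cdot 10^{10}$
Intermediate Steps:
$s{\left(S \right)} = - \frac{47}{5} + \frac{S}{5}$ ($s{\left(S \right)} = - \frac{47 - S}{5} = - \frac{47}{5} + \frac{S}{5}$)
$Y = - \frac{2173198}{5}$ ($Y = -8 + \left(-434599 + \left(- \frac{47}{5} + \frac{1}{5} \left(-116\right)\right)\right) = -8 - \frac{2173158}{5} = - \frac{2173198}{5} \approx -4.3464 \cdot 10^{5}$)
$d{\left(b \right)} = 2 b$
$I = - \frac{222644313984}{5}$ ($I = \left(2 \cdot 91 - \frac{2173198}{5}\right) \left(-1083435 + 1185928\right) = \left(182 - \frac{2173198}{5}\right) 102493 = \left(- \frac{2172288}{5}\right) 102493 = - \frac{222644313984}{5} \approx -4.4529 \cdot 10^{10}$)
$\left(I - 732797\right) - 1157265 = \left(- \frac{222644313984}{5} - 732797\right) - 1157265 = - \frac{222647977969}{5} - 1157265 = - \frac{222653764294}{5}$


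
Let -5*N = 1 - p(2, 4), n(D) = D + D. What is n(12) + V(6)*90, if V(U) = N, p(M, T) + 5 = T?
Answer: -12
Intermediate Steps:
p(M, T) = -5 + T
n(D) = 2*D
N = -⅖ (N = -(1 - (-5 + 4))/5 = -(1 - 1*(-1))/5 = -(1 + 1)/5 = -⅕*2 = -⅖ ≈ -0.40000)
V(U) = -⅖
n(12) + V(6)*90 = 2*12 - ⅖*90 = 24 - 36 = -12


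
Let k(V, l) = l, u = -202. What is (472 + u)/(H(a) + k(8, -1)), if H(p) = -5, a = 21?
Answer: -45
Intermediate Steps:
(472 + u)/(H(a) + k(8, -1)) = (472 - 202)/(-5 - 1) = 270/(-6) = 270*(-⅙) = -45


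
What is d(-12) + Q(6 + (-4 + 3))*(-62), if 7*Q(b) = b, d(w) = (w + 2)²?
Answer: 390/7 ≈ 55.714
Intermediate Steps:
d(w) = (2 + w)²
Q(b) = b/7
d(-12) + Q(6 + (-4 + 3))*(-62) = (2 - 12)² + ((6 + (-4 + 3))/7)*(-62) = (-10)² + ((6 - 1)/7)*(-62) = 100 + ((⅐)*5)*(-62) = 100 + (5/7)*(-62) = 100 - 310/7 = 390/7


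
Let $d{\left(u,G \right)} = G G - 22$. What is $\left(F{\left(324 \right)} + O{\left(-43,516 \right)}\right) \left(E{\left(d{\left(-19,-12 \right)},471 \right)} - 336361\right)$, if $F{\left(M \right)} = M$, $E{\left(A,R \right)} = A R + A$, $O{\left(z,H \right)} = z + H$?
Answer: $-222185269$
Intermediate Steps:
$d{\left(u,G \right)} = -22 + G^{2}$ ($d{\left(u,G \right)} = G^{2} - 22 = -22 + G^{2}$)
$O{\left(z,H \right)} = H + z$
$E{\left(A,R \right)} = A + A R$
$\left(F{\left(324 \right)} + O{\left(-43,516 \right)}\right) \left(E{\left(d{\left(-19,-12 \right)},471 \right)} - 336361\right) = \left(324 + \left(516 - 43\right)\right) \left(\left(-22 + \left(-12\right)^{2}\right) \left(1 + 471\right) - 336361\right) = \left(324 + 473\right) \left(\left(-22 + 144\right) 472 - 336361\right) = 797 \left(122 \cdot 472 - 336361\right) = 797 \left(57584 - 336361\right) = 797 \left(-278777\right) = -222185269$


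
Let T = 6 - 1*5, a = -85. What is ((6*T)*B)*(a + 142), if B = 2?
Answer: 684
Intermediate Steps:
T = 1 (T = 6 - 5 = 1)
((6*T)*B)*(a + 142) = ((6*1)*2)*(-85 + 142) = (6*2)*57 = 12*57 = 684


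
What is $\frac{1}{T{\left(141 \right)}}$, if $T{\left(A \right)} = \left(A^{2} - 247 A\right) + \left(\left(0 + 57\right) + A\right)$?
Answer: $- \frac{1}{14748} \approx -6.7806 \cdot 10^{-5}$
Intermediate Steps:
$T{\left(A \right)} = 57 + A^{2} - 246 A$ ($T{\left(A \right)} = \left(A^{2} - 247 A\right) + \left(57 + A\right) = 57 + A^{2} - 246 A$)
$\frac{1}{T{\left(141 \right)}} = \frac{1}{57 + 141^{2} - 34686} = \frac{1}{57 + 19881 - 34686} = \frac{1}{-14748} = - \frac{1}{14748}$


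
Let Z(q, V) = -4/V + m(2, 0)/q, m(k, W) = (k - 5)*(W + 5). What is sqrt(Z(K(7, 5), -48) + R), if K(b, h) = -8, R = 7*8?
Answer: sqrt(8346)/12 ≈ 7.6130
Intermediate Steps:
R = 56
m(k, W) = (-5 + k)*(5 + W)
Z(q, V) = -15/q - 4/V (Z(q, V) = -4/V + (-25 - 5*0 + 5*2 + 0*2)/q = -4/V + (-25 + 0 + 10 + 0)/q = -4/V - 15/q = -15/q - 4/V)
sqrt(Z(K(7, 5), -48) + R) = sqrt((-15/(-8) - 4/(-48)) + 56) = sqrt((-15*(-1/8) - 4*(-1/48)) + 56) = sqrt((15/8 + 1/12) + 56) = sqrt(47/24 + 56) = sqrt(1391/24) = sqrt(8346)/12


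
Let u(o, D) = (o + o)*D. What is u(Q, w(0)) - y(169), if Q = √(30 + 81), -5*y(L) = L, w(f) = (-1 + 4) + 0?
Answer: 169/5 + 6*√111 ≈ 97.014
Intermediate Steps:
w(f) = 3 (w(f) = 3 + 0 = 3)
y(L) = -L/5
Q = √111 ≈ 10.536
u(o, D) = 2*D*o (u(o, D) = (2*o)*D = 2*D*o)
u(Q, w(0)) - y(169) = 2*3*√111 - (-1)*169/5 = 6*√111 - 1*(-169/5) = 6*√111 + 169/5 = 169/5 + 6*√111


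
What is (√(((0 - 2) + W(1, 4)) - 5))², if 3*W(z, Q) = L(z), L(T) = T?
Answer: -20/3 ≈ -6.6667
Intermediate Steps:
W(z, Q) = z/3
(√(((0 - 2) + W(1, 4)) - 5))² = (√(((0 - 2) + (⅓)*1) - 5))² = (√((-2 + ⅓) - 5))² = (√(-5/3 - 5))² = (√(-20/3))² = (2*I*√15/3)² = -20/3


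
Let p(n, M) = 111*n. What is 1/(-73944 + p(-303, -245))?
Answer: -1/107577 ≈ -9.2957e-6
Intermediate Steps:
1/(-73944 + p(-303, -245)) = 1/(-73944 + 111*(-303)) = 1/(-73944 - 33633) = 1/(-107577) = -1/107577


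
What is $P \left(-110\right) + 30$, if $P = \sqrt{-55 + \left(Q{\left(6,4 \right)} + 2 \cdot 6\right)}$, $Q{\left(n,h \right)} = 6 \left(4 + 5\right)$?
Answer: $30 - 110 \sqrt{11} \approx -334.83$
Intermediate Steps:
$Q{\left(n,h \right)} = 54$ ($Q{\left(n,h \right)} = 6 \cdot 9 = 54$)
$P = \sqrt{11}$ ($P = \sqrt{-55 + \left(54 + 2 \cdot 6\right)} = \sqrt{-55 + \left(54 + 12\right)} = \sqrt{-55 + 66} = \sqrt{11} \approx 3.3166$)
$P \left(-110\right) + 30 = \sqrt{11} \left(-110\right) + 30 = - 110 \sqrt{11} + 30 = 30 - 110 \sqrt{11}$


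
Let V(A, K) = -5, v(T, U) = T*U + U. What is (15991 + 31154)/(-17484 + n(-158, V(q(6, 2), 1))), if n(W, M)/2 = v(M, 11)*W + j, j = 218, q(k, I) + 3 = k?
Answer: -15715/1048 ≈ -14.995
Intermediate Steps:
v(T, U) = U + T*U
q(k, I) = -3 + k
n(W, M) = 436 + 2*W*(11 + 11*M) (n(W, M) = 2*((11*(1 + M))*W + 218) = 2*((11 + 11*M)*W + 218) = 2*(W*(11 + 11*M) + 218) = 2*(218 + W*(11 + 11*M)) = 436 + 2*W*(11 + 11*M))
(15991 + 31154)/(-17484 + n(-158, V(q(6, 2), 1))) = (15991 + 31154)/(-17484 + (436 + 22*(-158)*(1 - 5))) = 47145/(-17484 + (436 + 22*(-158)*(-4))) = 47145/(-17484 + (436 + 13904)) = 47145/(-17484 + 14340) = 47145/(-3144) = 47145*(-1/3144) = -15715/1048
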